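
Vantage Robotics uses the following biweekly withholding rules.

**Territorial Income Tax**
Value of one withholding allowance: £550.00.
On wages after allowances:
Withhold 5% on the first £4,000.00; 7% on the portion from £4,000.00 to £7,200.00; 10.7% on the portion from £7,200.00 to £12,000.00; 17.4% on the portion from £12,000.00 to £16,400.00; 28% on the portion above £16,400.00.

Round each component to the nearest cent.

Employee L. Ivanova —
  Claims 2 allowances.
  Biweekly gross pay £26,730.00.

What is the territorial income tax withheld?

£4,287.60

Territorial Income Tax: taxable = £26,730.00 − 2×£550.00 = £25,630.00
  £1,703.20 + 28% × (£25,630.00 − £16,400.00) = £1,703.20 + 28% × £9,230.00 = £4,287.60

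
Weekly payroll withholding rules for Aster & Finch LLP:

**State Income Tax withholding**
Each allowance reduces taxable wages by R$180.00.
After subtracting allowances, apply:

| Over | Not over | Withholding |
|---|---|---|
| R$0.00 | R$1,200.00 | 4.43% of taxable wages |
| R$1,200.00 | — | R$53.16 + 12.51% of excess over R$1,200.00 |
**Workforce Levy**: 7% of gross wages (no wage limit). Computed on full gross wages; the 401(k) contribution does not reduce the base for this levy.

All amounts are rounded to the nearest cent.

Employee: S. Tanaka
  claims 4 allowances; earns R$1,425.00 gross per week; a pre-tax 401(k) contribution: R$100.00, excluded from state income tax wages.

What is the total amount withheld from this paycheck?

State Income Tax: taxable = R$1,425.00 − R$100.00 − 4×R$180.00 = R$605.00
  4.43% × R$605.00 = R$26.80
Workforce Levy: 7% × R$1,425.00 = R$99.75
Total: R$26.80 + R$99.75 = R$126.55

R$126.55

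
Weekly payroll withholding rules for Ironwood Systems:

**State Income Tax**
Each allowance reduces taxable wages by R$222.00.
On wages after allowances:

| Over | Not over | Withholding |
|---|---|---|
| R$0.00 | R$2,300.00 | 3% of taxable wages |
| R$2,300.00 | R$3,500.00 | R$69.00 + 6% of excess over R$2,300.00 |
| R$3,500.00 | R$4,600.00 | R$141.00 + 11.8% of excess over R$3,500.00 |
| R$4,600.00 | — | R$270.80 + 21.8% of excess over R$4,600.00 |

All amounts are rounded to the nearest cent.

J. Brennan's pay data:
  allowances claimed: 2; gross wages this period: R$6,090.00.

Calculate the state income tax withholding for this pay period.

R$498.83

State Income Tax: taxable = R$6,090.00 − 2×R$222.00 = R$5,646.00
  R$270.80 + 21.8% × (R$5,646.00 − R$4,600.00) = R$270.80 + 21.8% × R$1,046.00 = R$498.83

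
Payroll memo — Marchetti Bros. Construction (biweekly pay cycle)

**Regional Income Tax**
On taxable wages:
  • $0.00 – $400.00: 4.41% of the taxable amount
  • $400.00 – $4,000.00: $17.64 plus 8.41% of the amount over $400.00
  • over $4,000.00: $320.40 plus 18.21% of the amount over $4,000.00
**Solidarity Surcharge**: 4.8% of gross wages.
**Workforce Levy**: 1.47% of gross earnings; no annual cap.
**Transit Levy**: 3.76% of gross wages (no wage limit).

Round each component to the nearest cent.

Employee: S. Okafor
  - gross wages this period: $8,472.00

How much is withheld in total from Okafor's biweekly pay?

Regional Income Tax: taxable = $8,472.00
  $320.40 + 18.21% × ($8,472.00 − $4,000.00) = $320.40 + 18.21% × $4,472.00 = $1,134.75
Solidarity Surcharge: 4.8% × $8,472.00 = $406.66
Workforce Levy: 1.47% × $8,472.00 = $124.54
Transit Levy: 3.76% × $8,472.00 = $318.55
Total: $1,134.75 + $406.66 + $124.54 + $318.55 = $1,984.50

$1,984.50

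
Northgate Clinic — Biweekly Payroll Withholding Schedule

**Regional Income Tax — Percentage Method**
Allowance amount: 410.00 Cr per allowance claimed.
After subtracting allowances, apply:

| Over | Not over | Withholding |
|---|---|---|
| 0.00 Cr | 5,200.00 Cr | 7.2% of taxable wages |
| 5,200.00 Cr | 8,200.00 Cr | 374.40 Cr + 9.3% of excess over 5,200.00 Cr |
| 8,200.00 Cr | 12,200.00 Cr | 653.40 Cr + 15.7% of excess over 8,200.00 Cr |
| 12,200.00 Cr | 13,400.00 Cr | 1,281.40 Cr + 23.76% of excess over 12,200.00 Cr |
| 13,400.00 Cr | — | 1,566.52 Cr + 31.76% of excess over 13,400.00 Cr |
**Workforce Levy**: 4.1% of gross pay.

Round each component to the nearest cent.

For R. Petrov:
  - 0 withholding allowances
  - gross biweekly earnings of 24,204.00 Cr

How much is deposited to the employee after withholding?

18,213.77 Cr

Regional Income Tax: taxable = 24,204.00 Cr
  1,566.52 Cr + 31.76% × (24,204.00 Cr − 13,400.00 Cr) = 1,566.52 Cr + 31.76% × 10,804.00 Cr = 4,997.87 Cr
Workforce Levy: 4.1% × 24,204.00 Cr = 992.36 Cr
Total withheld: 4,997.87 Cr + 992.36 Cr = 5,990.23 Cr
Net pay: 24,204.00 Cr − 5,990.23 Cr = 18,213.77 Cr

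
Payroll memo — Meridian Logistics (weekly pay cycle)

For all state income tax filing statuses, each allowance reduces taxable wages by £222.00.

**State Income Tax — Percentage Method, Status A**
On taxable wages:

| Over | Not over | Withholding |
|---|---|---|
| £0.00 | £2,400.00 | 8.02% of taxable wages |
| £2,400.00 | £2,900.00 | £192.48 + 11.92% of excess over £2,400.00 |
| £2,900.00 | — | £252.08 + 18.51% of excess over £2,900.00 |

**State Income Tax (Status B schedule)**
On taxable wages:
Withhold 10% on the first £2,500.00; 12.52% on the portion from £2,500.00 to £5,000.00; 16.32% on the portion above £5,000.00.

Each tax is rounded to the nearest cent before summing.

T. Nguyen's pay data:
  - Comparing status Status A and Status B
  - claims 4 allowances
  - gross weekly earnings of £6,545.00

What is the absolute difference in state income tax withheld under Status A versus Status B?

State Income Tax (Status A): taxable = £6,545.00 − 4×£222.00 = £5,657.00
  £252.08 + 18.51% × (£5,657.00 − £2,900.00) = £252.08 + 18.51% × £2,757.00 = £762.40
State Income Tax (Status B): taxable = £6,545.00 − 4×£222.00 = £5,657.00
  £563.00 + 16.32% × (£5,657.00 − £5,000.00) = £563.00 + 16.32% × £657.00 = £670.22
Difference: |£762.40 − £670.22| = £92.18 (higher under Status A)

£92.18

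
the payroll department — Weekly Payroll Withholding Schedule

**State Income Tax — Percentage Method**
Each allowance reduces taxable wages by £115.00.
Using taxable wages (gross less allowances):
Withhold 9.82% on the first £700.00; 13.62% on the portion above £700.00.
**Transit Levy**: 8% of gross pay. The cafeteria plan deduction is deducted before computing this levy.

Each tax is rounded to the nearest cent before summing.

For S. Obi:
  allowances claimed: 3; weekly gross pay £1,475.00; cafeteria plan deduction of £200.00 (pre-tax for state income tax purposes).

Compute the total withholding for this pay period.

State Income Tax: taxable = £1,475.00 − £200.00 − 3×£115.00 = £930.00
  £68.74 + 13.62% × (£930.00 − £700.00) = £68.74 + 13.62% × £230.00 = £100.07
Transit Levy: 8% × £1,275.00 = £102.00
Total: £100.07 + £102.00 = £202.07

£202.07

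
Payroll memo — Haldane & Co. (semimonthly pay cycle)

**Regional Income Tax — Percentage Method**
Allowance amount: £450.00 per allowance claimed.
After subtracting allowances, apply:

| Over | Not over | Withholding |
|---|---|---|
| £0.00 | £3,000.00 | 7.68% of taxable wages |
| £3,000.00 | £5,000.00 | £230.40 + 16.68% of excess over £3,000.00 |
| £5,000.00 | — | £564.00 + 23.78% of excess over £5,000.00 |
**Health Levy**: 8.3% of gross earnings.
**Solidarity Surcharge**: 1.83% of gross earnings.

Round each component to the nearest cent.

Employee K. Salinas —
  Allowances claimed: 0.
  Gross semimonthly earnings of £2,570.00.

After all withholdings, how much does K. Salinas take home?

£2,112.28

Regional Income Tax: taxable = £2,570.00
  7.68% × £2,570.00 = £197.38
Health Levy: 8.3% × £2,570.00 = £213.31
Solidarity Surcharge: 1.83% × £2,570.00 = £47.03
Total withheld: £197.38 + £213.31 + £47.03 = £457.72
Net pay: £2,570.00 − £457.72 = £2,112.28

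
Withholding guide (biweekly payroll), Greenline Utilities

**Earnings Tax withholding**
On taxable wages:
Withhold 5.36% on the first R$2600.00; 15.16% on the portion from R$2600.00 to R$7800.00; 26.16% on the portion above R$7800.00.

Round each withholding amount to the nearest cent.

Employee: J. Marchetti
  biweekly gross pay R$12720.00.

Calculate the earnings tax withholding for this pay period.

Earnings Tax: taxable = R$12720.00
  R$927.68 + 26.16% × (R$12720.00 − R$7800.00) = R$927.68 + 26.16% × R$4920.00 = R$2214.75

R$2214.75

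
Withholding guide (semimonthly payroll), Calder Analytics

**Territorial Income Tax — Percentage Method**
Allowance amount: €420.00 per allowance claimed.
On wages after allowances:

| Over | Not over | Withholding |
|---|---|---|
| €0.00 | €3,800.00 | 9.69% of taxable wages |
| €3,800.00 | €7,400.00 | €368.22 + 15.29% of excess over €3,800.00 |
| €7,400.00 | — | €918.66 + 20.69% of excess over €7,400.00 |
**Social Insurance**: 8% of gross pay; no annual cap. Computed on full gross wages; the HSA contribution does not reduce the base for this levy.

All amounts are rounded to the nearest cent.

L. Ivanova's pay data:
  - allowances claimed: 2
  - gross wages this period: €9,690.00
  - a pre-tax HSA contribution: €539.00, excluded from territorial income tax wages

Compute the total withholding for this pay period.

Territorial Income Tax: taxable = €9,690.00 − €539.00 − 2×€420.00 = €8,311.00
  €918.66 + 20.69% × (€8,311.00 − €7,400.00) = €918.66 + 20.69% × €911.00 = €1,107.15
Social Insurance: 8% × €9,690.00 = €775.20
Total: €1,107.15 + €775.20 = €1,882.35

€1,882.35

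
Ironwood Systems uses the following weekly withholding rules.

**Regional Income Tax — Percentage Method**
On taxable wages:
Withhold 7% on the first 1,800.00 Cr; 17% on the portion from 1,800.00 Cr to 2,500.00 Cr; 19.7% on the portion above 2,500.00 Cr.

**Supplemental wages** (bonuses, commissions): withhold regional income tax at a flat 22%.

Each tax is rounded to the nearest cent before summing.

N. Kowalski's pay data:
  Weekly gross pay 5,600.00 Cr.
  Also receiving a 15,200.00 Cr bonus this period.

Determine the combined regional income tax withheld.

Regional Income Tax: taxable = 5,600.00 Cr
  245.00 Cr + 19.7% × (5,600.00 Cr − 2,500.00 Cr) = 245.00 Cr + 19.7% × 3,100.00 Cr = 855.70 Cr
Supplemental (22% flat on bonus): 22% × 15,200.00 Cr = 3,344.00 Cr
Total regional income tax: 855.70 Cr + 3,344.00 Cr = 4,199.70 Cr

4,199.70 Cr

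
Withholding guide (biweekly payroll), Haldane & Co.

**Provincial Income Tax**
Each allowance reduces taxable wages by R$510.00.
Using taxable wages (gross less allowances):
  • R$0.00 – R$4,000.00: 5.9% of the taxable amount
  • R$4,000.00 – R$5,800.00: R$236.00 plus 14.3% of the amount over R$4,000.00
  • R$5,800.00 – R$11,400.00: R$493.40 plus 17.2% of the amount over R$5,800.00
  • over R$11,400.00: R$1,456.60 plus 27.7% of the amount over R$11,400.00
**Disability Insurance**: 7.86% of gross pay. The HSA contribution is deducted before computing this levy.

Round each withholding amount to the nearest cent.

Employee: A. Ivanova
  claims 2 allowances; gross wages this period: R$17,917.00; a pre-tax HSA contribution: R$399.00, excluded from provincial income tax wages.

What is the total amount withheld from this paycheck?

R$4,245.66

Provincial Income Tax: taxable = R$17,917.00 − R$399.00 − 2×R$510.00 = R$16,498.00
  R$1,456.60 + 27.7% × (R$16,498.00 − R$11,400.00) = R$1,456.60 + 27.7% × R$5,098.00 = R$2,868.75
Disability Insurance: 7.86% × R$17,518.00 = R$1,376.91
Total: R$2,868.75 + R$1,376.91 = R$4,245.66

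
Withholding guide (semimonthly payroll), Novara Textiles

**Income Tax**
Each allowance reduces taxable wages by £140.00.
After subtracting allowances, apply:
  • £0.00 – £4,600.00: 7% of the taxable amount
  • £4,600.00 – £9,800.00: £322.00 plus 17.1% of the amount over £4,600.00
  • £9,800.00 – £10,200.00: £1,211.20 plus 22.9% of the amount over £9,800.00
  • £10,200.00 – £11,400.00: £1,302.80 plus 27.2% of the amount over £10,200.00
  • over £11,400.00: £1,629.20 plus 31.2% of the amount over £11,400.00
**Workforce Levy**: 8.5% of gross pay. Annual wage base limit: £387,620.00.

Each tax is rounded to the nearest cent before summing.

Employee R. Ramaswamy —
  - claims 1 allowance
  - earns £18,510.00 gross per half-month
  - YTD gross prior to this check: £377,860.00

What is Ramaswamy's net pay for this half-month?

Income Tax: taxable = £18,510.00 − 1×£140.00 = £18,370.00
  £1,629.20 + 31.2% × (£18,370.00 − £11,400.00) = £1,629.20 + 31.2% × £6,970.00 = £3,803.84
Workforce Levy: cap £387,620.00 − YTD £377,860.00 = £9,760.00 subject; 8.5% × £9,760.00 = £829.60
Total withheld: £3,803.84 + £829.60 = £4,633.44
Net pay: £18,510.00 − £4,633.44 = £13,876.56

£13,876.56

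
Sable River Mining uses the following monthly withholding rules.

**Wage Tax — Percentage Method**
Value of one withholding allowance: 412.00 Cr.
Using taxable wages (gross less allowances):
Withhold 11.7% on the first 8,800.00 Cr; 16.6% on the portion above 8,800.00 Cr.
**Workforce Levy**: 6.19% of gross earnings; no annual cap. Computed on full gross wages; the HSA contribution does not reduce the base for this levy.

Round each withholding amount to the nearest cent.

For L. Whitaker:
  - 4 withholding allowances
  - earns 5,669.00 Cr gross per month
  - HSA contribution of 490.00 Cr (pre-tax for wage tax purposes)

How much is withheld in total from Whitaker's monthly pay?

Wage Tax: taxable = 5,669.00 Cr − 490.00 Cr − 4×412.00 Cr = 3,531.00 Cr
  11.7% × 3,531.00 Cr = 413.13 Cr
Workforce Levy: 6.19% × 5,669.00 Cr = 350.91 Cr
Total: 413.13 Cr + 350.91 Cr = 764.04 Cr

764.04 Cr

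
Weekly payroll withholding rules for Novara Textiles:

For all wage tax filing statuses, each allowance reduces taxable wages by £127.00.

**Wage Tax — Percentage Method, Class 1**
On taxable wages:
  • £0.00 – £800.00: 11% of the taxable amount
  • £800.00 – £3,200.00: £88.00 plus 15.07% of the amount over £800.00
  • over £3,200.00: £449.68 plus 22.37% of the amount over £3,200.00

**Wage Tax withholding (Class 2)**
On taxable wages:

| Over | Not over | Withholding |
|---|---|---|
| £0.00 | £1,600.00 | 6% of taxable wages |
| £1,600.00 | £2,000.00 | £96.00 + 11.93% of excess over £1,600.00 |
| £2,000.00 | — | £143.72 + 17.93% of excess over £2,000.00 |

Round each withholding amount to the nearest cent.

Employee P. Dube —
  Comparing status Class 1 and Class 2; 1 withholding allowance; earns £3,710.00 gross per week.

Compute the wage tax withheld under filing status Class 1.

£535.36

Wage Tax (Class 1): taxable = £3,710.00 − 1×£127.00 = £3,583.00
  £449.68 + 22.37% × (£3,583.00 − £3,200.00) = £449.68 + 22.37% × £383.00 = £535.36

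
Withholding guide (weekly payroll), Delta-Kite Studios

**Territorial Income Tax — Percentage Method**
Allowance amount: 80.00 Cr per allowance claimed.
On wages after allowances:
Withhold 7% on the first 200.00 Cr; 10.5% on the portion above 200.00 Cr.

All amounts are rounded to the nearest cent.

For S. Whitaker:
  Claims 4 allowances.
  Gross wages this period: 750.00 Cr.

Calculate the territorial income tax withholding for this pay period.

38.15 Cr

Territorial Income Tax: taxable = 750.00 Cr − 4×80.00 Cr = 430.00 Cr
  14.00 Cr + 10.5% × (430.00 Cr − 200.00 Cr) = 14.00 Cr + 10.5% × 230.00 Cr = 38.15 Cr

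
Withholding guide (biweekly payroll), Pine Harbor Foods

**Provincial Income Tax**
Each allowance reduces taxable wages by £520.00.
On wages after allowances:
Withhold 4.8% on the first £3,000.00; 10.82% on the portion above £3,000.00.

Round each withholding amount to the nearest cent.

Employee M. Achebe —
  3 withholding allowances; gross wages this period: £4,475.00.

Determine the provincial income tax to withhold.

Provincial Income Tax: taxable = £4,475.00 − 3×£520.00 = £2,915.00
  4.8% × £2,915.00 = £139.92

£139.92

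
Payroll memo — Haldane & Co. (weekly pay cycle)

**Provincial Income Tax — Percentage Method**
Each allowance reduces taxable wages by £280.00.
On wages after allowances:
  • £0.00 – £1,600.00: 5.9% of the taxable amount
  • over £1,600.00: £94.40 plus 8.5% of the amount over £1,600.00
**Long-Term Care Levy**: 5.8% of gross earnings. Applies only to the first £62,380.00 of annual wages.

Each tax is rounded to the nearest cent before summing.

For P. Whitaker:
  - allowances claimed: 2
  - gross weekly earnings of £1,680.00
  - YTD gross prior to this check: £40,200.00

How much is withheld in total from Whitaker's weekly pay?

Provincial Income Tax: taxable = £1,680.00 − 2×£280.00 = £1,120.00
  5.9% × £1,120.00 = £66.08
Long-Term Care Levy: 5.8% × £1,680.00 = £97.44
Total: £66.08 + £97.44 = £163.52

£163.52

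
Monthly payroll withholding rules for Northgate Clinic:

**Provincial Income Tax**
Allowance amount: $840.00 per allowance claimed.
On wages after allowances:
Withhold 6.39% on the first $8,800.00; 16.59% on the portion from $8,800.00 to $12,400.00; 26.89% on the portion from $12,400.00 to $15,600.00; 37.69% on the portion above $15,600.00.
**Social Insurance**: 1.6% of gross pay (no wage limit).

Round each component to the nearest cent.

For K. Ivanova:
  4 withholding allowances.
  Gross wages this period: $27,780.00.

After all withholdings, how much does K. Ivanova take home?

$21,991.22

Provincial Income Tax: taxable = $27,780.00 − 4×$840.00 = $24,420.00
  $2,020.04 + 37.69% × ($24,420.00 − $15,600.00) = $2,020.04 + 37.69% × $8,820.00 = $5,344.30
Social Insurance: 1.6% × $27,780.00 = $444.48
Total withheld: $5,344.30 + $444.48 = $5,788.78
Net pay: $27,780.00 − $5,788.78 = $21,991.22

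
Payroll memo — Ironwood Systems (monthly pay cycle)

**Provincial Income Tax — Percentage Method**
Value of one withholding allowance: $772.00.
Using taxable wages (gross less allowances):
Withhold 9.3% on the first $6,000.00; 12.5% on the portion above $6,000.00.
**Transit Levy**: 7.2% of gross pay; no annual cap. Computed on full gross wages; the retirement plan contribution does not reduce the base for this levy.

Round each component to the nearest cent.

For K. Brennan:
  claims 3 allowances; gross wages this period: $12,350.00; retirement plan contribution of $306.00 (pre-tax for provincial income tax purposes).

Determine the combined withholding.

Provincial Income Tax: taxable = $12,350.00 − $306.00 − 3×$772.00 = $9,728.00
  $558.00 + 12.5% × ($9,728.00 − $6,000.00) = $558.00 + 12.5% × $3,728.00 = $1,024.00
Transit Levy: 7.2% × $12,350.00 = $889.20
Total: $1,024.00 + $889.20 = $1,913.20

$1,913.20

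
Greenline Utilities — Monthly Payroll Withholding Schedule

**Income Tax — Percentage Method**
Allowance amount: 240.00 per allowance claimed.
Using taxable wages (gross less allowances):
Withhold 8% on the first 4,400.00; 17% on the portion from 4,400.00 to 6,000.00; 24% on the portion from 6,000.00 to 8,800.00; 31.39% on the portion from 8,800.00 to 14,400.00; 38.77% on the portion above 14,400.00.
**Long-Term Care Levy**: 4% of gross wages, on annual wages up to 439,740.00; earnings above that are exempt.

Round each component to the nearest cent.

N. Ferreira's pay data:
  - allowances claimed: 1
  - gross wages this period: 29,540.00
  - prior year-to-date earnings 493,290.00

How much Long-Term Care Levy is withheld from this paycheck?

Long-Term Care Levy: YTD 493,290.00 ≥ cap 439,740.00 → 0.00

0.00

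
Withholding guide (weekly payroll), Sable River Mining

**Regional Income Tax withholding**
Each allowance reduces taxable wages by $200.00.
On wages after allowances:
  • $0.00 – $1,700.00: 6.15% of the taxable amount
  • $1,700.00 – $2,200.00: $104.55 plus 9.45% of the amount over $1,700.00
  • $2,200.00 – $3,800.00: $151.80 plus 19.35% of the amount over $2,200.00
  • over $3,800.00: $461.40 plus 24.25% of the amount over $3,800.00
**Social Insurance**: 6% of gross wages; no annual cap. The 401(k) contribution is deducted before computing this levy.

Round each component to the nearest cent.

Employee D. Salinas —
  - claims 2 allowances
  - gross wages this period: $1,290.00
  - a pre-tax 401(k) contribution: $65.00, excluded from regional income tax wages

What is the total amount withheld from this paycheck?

Regional Income Tax: taxable = $1,290.00 − $65.00 − 2×$200.00 = $825.00
  6.15% × $825.00 = $50.74
Social Insurance: 6% × $1,225.00 = $73.50
Total: $50.74 + $73.50 = $124.24

$124.24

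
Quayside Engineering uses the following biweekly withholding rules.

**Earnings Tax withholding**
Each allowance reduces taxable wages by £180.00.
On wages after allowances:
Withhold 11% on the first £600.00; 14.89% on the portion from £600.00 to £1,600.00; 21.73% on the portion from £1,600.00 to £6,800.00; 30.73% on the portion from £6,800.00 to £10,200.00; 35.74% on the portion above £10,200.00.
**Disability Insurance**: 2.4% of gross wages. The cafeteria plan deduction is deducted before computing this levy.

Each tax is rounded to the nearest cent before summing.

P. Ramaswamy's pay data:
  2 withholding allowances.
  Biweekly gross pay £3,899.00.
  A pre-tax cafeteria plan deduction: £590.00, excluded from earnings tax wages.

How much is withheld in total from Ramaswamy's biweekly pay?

Earnings Tax: taxable = £3,899.00 − £590.00 − 2×£180.00 = £2,949.00
  £214.90 + 21.73% × (£2,949.00 − £1,600.00) = £214.90 + 21.73% × £1,349.00 = £508.04
Disability Insurance: 2.4% × £3,309.00 = £79.42
Total: £508.04 + £79.42 = £587.46

£587.46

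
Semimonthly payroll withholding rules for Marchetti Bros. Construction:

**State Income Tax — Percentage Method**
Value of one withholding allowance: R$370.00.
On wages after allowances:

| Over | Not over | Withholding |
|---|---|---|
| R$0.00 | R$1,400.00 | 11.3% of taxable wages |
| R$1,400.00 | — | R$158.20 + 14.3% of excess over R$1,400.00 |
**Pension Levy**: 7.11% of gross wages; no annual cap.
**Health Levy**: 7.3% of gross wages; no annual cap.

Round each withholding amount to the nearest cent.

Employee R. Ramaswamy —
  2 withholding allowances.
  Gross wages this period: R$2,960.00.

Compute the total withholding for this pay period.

State Income Tax: taxable = R$2,960.00 − 2×R$370.00 = R$2,220.00
  R$158.20 + 14.3% × (R$2,220.00 − R$1,400.00) = R$158.20 + 14.3% × R$820.00 = R$275.46
Pension Levy: 7.11% × R$2,960.00 = R$210.46
Health Levy: 7.3% × R$2,960.00 = R$216.08
Total: R$275.46 + R$210.46 + R$216.08 = R$702.00

R$702.00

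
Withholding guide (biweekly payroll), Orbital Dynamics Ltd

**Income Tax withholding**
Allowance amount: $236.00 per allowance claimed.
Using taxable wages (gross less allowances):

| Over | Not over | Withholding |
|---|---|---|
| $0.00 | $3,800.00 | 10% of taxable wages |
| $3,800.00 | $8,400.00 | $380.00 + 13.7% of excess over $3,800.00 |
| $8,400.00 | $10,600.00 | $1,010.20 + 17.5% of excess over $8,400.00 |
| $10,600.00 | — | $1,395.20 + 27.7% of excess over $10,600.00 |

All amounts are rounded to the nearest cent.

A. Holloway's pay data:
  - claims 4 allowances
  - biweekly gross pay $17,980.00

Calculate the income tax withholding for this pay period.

$3,177.97

Income Tax: taxable = $17,980.00 − 4×$236.00 = $17,036.00
  $1,395.20 + 27.7% × ($17,036.00 − $10,600.00) = $1,395.20 + 27.7% × $6,436.00 = $3,177.97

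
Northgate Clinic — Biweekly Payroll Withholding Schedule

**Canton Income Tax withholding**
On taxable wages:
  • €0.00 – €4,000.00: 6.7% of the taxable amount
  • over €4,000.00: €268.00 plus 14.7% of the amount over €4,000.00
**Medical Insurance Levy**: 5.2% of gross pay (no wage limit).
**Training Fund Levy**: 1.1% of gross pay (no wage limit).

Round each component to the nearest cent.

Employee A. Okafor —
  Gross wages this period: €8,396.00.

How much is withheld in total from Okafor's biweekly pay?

€1,443.16

Canton Income Tax: taxable = €8,396.00
  €268.00 + 14.7% × (€8,396.00 − €4,000.00) = €268.00 + 14.7% × €4,396.00 = €914.21
Medical Insurance Levy: 5.2% × €8,396.00 = €436.59
Training Fund Levy: 1.1% × €8,396.00 = €92.36
Total: €914.21 + €436.59 + €92.36 = €1,443.16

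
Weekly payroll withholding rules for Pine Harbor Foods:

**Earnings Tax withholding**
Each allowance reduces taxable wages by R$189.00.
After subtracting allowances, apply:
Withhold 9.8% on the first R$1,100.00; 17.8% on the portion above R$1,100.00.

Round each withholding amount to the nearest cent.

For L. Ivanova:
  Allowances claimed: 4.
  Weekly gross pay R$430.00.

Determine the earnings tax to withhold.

Earnings Tax: taxable = R$430.00 − 4×R$189.00 = R$-326.00
  Taxable ≤ 0 → R$0.00

R$0.00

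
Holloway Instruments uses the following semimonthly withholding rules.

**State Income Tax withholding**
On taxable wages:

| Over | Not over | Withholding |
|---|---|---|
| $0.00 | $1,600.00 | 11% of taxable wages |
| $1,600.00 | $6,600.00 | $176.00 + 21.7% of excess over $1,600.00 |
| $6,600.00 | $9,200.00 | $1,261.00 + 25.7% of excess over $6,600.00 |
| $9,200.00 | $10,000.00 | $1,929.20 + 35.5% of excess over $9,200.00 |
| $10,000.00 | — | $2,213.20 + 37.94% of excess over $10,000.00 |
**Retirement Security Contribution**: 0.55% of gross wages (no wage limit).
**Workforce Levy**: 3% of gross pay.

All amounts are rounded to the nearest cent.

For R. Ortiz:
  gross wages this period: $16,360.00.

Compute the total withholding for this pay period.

$5,206.96

State Income Tax: taxable = $16,360.00
  $2,213.20 + 37.94% × ($16,360.00 − $10,000.00) = $2,213.20 + 37.94% × $6,360.00 = $4,626.18
Retirement Security Contribution: 0.55% × $16,360.00 = $89.98
Workforce Levy: 3% × $16,360.00 = $490.80
Total: $4,626.18 + $89.98 + $490.80 = $5,206.96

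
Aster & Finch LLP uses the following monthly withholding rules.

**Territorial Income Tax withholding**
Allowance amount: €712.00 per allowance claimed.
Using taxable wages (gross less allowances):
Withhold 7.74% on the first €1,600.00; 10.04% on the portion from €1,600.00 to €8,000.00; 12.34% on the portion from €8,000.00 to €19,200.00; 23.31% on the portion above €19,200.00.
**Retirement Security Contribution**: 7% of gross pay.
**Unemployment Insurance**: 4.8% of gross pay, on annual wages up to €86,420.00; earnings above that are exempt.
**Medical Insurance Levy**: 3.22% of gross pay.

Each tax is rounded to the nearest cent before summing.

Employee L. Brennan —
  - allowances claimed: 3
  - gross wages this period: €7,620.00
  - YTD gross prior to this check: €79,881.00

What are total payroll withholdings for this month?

Territorial Income Tax: taxable = €7,620.00 − 3×€712.00 = €5,484.00
  €123.84 + 10.04% × (€5,484.00 − €1,600.00) = €123.84 + 10.04% × €3,884.00 = €513.79
Retirement Security Contribution: 7% × €7,620.00 = €533.40
Unemployment Insurance: cap €86,420.00 − YTD €79,881.00 = €6,539.00 subject; 4.8% × €6,539.00 = €313.87
Medical Insurance Levy: 3.22% × €7,620.00 = €245.36
Total: €513.79 + €533.40 + €313.87 + €245.36 = €1,606.42

€1,606.42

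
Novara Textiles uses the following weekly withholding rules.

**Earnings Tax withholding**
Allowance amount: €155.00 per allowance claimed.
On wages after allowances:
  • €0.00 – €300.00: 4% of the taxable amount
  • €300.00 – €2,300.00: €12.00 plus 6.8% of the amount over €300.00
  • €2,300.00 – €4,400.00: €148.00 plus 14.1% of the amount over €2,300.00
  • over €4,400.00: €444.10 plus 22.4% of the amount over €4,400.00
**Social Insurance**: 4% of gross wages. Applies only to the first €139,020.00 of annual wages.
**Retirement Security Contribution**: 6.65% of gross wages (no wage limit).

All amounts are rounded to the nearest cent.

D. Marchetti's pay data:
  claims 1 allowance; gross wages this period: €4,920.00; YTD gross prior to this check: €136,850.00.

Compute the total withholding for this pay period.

Earnings Tax: taxable = €4,920.00 − 1×€155.00 = €4,765.00
  €444.10 + 22.4% × (€4,765.00 − €4,400.00) = €444.10 + 22.4% × €365.00 = €525.86
Social Insurance: cap €139,020.00 − YTD €136,850.00 = €2,170.00 subject; 4% × €2,170.00 = €86.80
Retirement Security Contribution: 6.65% × €4,920.00 = €327.18
Total: €525.86 + €86.80 + €327.18 = €939.84

€939.84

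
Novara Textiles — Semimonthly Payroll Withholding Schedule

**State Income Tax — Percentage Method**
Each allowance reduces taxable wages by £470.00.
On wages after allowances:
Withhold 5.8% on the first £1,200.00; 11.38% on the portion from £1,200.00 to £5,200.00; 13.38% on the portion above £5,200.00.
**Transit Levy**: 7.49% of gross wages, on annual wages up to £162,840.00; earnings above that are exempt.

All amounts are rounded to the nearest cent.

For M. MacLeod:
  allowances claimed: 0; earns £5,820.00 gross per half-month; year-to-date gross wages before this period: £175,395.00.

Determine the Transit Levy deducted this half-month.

Transit Levy: YTD £175,395.00 ≥ cap £162,840.00 → £0.00

£0.00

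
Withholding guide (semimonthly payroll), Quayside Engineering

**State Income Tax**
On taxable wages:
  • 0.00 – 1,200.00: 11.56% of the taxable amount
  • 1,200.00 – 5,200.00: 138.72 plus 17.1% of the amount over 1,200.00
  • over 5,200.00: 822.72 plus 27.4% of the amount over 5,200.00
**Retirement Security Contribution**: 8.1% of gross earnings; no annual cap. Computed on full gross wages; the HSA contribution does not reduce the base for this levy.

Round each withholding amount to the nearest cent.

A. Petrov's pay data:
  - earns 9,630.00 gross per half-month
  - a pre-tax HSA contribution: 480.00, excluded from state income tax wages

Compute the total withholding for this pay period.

2,685.05

State Income Tax: taxable = 9,630.00 − 480.00 = 9,150.00
  822.72 + 27.4% × (9,150.00 − 5,200.00) = 822.72 + 27.4% × 3,950.00 = 1,905.02
Retirement Security Contribution: 8.1% × 9,630.00 = 780.03
Total: 1,905.02 + 780.03 = 2,685.05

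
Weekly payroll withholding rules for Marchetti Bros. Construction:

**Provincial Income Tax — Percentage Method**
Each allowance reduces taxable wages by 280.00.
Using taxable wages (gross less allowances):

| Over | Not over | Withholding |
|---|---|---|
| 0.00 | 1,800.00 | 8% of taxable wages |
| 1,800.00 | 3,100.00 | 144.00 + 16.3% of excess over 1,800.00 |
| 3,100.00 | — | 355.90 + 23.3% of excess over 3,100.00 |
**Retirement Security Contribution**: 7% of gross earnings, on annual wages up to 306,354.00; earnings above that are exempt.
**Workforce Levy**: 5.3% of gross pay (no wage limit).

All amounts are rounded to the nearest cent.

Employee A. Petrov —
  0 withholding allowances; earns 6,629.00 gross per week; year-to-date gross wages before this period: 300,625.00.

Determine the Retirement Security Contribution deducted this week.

Retirement Security Contribution: cap 306,354.00 − YTD 300,625.00 = 5,729.00 subject; 7% × 5,729.00 = 401.03

401.03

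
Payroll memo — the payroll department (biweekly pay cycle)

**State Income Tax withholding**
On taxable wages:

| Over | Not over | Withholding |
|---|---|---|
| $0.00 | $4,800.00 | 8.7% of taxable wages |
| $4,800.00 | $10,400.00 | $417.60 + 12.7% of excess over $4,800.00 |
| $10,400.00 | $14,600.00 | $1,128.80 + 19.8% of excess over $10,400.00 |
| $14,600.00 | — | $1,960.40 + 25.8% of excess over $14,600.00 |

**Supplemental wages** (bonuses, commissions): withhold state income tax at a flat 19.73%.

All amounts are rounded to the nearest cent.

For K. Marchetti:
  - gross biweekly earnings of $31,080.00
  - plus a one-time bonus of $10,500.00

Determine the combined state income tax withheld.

$8,283.89

State Income Tax: taxable = $31,080.00
  $1,960.40 + 25.8% × ($31,080.00 − $14,600.00) = $1,960.40 + 25.8% × $16,480.00 = $6,212.24
Supplemental (19.73% flat on bonus): 19.73% × $10,500.00 = $2,071.65
Total state income tax: $6,212.24 + $2,071.65 = $8,283.89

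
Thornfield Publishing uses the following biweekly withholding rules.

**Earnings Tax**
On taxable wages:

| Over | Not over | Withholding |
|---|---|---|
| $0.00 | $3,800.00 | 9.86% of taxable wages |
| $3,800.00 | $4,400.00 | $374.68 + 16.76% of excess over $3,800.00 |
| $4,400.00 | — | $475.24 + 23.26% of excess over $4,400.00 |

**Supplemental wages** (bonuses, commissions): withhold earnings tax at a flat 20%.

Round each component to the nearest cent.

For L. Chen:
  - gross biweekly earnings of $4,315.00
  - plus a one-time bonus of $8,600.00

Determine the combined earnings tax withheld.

$2,180.99

Earnings Tax: taxable = $4,315.00
  $374.68 + 16.76% × ($4,315.00 − $3,800.00) = $374.68 + 16.76% × $515.00 = $460.99
Supplemental (20% flat on bonus): 20% × $8,600.00 = $1,720.00
Total earnings tax: $460.99 + $1,720.00 = $2,180.99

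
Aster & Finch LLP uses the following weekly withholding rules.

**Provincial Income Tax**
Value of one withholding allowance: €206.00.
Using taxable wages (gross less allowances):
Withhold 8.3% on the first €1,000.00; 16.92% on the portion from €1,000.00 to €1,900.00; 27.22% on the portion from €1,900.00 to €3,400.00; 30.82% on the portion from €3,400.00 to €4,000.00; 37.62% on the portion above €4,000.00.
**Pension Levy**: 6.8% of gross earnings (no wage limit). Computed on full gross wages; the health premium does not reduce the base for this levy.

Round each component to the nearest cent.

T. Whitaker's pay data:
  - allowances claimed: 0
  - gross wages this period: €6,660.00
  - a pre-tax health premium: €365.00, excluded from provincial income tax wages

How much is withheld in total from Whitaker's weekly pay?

€2,144.76

Provincial Income Tax: taxable = €6,660.00 − €365.00 = €6,295.00
  €828.50 + 37.62% × (€6,295.00 − €4,000.00) = €828.50 + 37.62% × €2,295.00 = €1,691.88
Pension Levy: 6.8% × €6,660.00 = €452.88
Total: €1,691.88 + €452.88 = €2,144.76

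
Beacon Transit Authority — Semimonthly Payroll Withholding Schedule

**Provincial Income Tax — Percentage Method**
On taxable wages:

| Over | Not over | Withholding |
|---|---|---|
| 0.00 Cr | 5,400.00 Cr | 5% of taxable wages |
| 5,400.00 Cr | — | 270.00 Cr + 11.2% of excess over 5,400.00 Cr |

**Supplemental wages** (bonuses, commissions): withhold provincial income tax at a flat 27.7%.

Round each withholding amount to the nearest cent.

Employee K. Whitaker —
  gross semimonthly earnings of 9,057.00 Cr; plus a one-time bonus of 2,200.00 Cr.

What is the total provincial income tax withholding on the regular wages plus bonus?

1,288.98 Cr

Provincial Income Tax: taxable = 9,057.00 Cr
  270.00 Cr + 11.2% × (9,057.00 Cr − 5,400.00 Cr) = 270.00 Cr + 11.2% × 3,657.00 Cr = 679.58 Cr
Supplemental (27.7% flat on bonus): 27.7% × 2,200.00 Cr = 609.40 Cr
Total provincial income tax: 679.58 Cr + 609.40 Cr = 1,288.98 Cr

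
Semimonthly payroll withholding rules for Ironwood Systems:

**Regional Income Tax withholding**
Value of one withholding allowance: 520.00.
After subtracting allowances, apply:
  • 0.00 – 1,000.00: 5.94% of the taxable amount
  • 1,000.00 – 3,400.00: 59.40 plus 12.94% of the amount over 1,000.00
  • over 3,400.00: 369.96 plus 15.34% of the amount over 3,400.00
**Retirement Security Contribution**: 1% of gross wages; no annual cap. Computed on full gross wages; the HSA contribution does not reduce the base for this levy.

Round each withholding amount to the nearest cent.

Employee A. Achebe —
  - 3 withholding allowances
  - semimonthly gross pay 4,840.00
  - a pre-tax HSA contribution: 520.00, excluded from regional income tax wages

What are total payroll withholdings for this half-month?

Regional Income Tax: taxable = 4,840.00 − 520.00 − 3×520.00 = 2,760.00
  59.40 + 12.94% × (2,760.00 − 1,000.00) = 59.40 + 12.94% × 1,760.00 = 287.14
Retirement Security Contribution: 1% × 4,840.00 = 48.40
Total: 287.14 + 48.40 = 335.54

335.54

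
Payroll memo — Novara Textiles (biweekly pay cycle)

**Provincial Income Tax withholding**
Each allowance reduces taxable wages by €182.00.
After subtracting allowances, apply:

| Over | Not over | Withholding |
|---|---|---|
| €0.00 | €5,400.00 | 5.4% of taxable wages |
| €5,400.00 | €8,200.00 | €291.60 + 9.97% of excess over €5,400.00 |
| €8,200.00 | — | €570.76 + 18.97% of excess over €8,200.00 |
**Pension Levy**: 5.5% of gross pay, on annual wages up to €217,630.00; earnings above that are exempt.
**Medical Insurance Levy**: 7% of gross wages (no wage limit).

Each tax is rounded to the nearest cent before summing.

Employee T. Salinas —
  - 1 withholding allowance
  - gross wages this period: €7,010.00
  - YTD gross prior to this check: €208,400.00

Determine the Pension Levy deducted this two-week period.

Pension Levy: 5.5% × €7,010.00 = €385.55

€385.55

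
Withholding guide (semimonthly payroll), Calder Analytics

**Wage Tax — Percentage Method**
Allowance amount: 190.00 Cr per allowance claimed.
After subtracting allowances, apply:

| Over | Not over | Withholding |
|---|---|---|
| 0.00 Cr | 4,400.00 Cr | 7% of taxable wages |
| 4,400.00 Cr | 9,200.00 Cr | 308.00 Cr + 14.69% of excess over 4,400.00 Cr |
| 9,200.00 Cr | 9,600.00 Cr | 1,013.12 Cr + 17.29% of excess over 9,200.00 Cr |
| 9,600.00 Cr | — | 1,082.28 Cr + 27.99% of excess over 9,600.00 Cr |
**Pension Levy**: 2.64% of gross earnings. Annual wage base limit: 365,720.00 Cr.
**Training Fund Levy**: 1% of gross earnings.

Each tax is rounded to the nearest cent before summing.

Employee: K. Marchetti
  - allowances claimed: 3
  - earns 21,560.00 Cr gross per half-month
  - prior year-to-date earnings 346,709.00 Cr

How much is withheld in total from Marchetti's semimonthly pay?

4,987.83 Cr

Wage Tax: taxable = 21,560.00 Cr − 3×190.00 Cr = 20,990.00 Cr
  1,082.28 Cr + 27.99% × (20,990.00 Cr − 9,600.00 Cr) = 1,082.28 Cr + 27.99% × 11,390.00 Cr = 4,270.34 Cr
Pension Levy: cap 365,720.00 Cr − YTD 346,709.00 Cr = 19,011.00 Cr subject; 2.64% × 19,011.00 Cr = 501.89 Cr
Training Fund Levy: 1% × 21,560.00 Cr = 215.60 Cr
Total: 4,270.34 Cr + 501.89 Cr + 215.60 Cr = 4,987.83 Cr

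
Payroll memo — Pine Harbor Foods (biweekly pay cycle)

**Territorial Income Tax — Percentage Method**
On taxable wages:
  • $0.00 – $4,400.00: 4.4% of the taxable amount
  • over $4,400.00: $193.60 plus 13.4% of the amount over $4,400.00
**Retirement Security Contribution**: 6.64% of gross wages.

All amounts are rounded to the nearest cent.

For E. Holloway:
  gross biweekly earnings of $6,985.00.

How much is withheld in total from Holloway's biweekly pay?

$1,003.79

Territorial Income Tax: taxable = $6,985.00
  $193.60 + 13.4% × ($6,985.00 − $4,400.00) = $193.60 + 13.4% × $2,585.00 = $539.99
Retirement Security Contribution: 6.64% × $6,985.00 = $463.80
Total: $539.99 + $463.80 = $1,003.79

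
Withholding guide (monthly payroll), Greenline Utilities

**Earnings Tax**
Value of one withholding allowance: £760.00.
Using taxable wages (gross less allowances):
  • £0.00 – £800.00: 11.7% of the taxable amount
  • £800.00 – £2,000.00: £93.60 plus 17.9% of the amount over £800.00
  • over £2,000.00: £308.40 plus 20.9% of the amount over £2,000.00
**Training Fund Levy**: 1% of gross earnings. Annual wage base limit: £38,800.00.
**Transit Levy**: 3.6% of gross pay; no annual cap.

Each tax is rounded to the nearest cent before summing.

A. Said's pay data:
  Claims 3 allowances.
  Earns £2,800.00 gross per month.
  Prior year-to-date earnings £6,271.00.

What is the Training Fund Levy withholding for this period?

£28.00

Training Fund Levy: 1% × £2,800.00 = £28.00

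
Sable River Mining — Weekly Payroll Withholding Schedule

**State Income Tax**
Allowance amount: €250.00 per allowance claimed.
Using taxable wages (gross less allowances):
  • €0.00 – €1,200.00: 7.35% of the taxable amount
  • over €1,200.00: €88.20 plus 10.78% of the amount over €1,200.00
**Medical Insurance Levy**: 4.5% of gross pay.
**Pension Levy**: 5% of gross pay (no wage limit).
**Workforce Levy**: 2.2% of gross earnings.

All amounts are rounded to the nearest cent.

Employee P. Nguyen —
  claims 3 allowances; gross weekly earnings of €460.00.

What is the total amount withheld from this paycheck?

€53.82

State Income Tax: taxable = €460.00 − 3×€250.00 = €-290.00
  Taxable ≤ 0 → €0.00
Medical Insurance Levy: 4.5% × €460.00 = €20.70
Pension Levy: 5% × €460.00 = €23.00
Workforce Levy: 2.2% × €460.00 = €10.12
Total: €0.00 + €20.70 + €23.00 + €10.12 = €53.82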